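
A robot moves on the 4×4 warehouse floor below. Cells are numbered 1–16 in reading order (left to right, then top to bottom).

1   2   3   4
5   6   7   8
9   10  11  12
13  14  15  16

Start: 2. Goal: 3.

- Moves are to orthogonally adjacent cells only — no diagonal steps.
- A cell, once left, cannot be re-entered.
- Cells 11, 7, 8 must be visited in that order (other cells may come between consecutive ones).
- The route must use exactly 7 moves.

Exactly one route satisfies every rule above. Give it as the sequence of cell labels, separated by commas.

The waypoints must appear in the order 11, 7, 8, with no cell reused.
Route from 2: 2× down (reaching 10), right to 11, up to 7, right to 8, up to 4, left to 3 — 7 moves in all.
Check: order respected (11 at step 3, 7 at step 4, 8 at step 5); 7 moves as required.

2, 6, 10, 11, 7, 8, 4, 3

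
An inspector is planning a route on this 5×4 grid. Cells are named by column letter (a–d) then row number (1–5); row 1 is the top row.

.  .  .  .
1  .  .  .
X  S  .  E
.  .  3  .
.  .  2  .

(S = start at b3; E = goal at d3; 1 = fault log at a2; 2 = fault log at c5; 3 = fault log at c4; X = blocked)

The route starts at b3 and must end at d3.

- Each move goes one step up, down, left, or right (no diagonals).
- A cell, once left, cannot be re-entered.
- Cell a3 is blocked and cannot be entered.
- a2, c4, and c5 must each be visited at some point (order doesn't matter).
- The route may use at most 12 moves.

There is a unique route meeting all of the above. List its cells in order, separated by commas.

The 12-move cap with required stops at a2, c4, c5 leaves no slack for detours.
Route from b3: up to b2, left to a2, up to a1, 2× right (reaching c1), 4× down (reaching c5), right to d5, 2× up (reaching d3) — 12 moves in all.
Check: all required cells visited; 12 ≤ 12 moves.

b3, b2, a2, a1, b1, c1, c2, c3, c4, c5, d5, d4, d3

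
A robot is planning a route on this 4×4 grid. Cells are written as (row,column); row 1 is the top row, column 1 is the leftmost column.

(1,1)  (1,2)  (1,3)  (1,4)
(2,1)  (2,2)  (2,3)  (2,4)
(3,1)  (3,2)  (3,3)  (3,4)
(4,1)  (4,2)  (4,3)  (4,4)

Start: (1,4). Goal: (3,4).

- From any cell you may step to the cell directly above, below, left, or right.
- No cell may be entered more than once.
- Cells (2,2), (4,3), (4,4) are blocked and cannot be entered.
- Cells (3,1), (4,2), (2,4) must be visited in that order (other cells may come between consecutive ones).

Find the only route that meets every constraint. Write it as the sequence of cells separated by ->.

(1,4) -> (1,3) -> (1,2) -> (1,1) -> (2,1) -> (3,1) -> (4,1) -> (4,2) -> (3,2) -> (3,3) -> (2,3) -> (2,4) -> (3,4)

The waypoints must appear in the order (3,1), (4,2), (2,4), with no cell reused.
Route from (1,4): left 3 to (1,1), down 3 to (4,1), right 1 to (4,2), up 1 to (3,2), right 1 to (3,3), up 1 to (2,3), right 1 to (2,4), down 1 to (3,4) — 12 moves in all.
Check: order respected ((3,1) at step 5, (4,2) at step 7, (2,4) at step 11).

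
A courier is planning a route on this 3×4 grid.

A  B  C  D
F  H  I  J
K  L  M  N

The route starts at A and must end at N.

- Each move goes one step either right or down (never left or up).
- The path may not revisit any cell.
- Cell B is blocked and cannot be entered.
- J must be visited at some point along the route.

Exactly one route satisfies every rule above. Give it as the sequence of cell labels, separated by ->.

A -> F -> H -> I -> J -> N

Moves only go right or down, so the column and row indices never decrease.
Route from A: down 1 to F, right 3 to J, down 1 to N — 5 moves in all.
Check: all required cells visited.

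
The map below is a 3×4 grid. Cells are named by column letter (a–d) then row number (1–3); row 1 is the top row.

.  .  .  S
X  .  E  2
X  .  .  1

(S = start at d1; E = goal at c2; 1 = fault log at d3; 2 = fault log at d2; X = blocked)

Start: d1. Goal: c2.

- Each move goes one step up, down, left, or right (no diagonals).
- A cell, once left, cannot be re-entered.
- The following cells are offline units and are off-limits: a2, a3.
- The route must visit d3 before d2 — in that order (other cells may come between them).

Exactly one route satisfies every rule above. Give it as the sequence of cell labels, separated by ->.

d1 -> c1 -> b1 -> b2 -> b3 -> c3 -> d3 -> d2 -> c2

The waypoints must appear in the order d3, d2, with no cell reused.
Route from d1: 2× left (reaching b1), 2× down (reaching b3), 2× right (reaching d3), up to d2, left to c2 — 8 moves in all.
Check: order respected (1 at step 6, 2 at step 7).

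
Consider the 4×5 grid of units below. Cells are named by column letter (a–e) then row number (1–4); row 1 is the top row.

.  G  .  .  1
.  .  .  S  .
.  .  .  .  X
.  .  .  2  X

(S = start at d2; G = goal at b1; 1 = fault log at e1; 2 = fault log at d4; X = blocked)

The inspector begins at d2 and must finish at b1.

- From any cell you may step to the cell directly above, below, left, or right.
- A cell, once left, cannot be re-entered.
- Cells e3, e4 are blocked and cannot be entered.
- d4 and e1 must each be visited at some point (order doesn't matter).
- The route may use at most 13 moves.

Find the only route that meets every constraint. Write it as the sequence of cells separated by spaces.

The 13-move cap with required stops at d4, e1 leaves no slack for detours.
Route from d2: right to e2, up to e1, 2× left (reaching c1), 2× down (reaching c3), right to d3, down to d4, 2× left (reaching b4), 3× up (reaching b1) — 13 moves in all.
Check: all required cells visited; 13 ≤ 13 moves.

d2 e2 e1 d1 c1 c2 c3 d3 d4 c4 b4 b3 b2 b1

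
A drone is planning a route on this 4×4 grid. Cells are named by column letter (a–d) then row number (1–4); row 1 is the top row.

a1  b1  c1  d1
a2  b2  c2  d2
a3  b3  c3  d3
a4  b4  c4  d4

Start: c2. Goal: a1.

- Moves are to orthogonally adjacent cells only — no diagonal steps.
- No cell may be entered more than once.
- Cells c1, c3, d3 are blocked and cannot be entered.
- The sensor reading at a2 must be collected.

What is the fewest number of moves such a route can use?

3

Any route passes through a2 somewhere between c2 and a1. Summing Manhattan distances along the two legs (c2 → a2 → a1) gives a lower bound of 2 + 1 = 3 moves.
A route of 3 moves achieves this: c2 → b2 → a2 → a1.
Since 3 matches the lower bound, it is optimal.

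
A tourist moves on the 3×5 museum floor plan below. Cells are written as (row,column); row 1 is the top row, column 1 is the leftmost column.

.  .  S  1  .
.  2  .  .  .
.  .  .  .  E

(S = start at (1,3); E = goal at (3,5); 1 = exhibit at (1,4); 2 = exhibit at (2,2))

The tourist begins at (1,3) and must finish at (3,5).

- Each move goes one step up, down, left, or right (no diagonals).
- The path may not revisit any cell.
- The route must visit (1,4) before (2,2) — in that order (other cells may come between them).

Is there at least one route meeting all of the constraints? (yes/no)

yes

One route that works: (1,3) → (1,4) → (2,4) → (2,3) → (2,2) → (3,2) → (3,3) → (3,4) → (3,5).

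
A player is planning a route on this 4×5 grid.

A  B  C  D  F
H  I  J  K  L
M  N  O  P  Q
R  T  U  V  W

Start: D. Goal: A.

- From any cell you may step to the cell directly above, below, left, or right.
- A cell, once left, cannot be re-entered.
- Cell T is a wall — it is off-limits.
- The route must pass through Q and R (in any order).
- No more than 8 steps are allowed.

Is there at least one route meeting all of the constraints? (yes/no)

R must be visited but has only one open neighbour (M), and it is neither the start nor the goal — the route would have to enter and leave through M, re-entering it.

no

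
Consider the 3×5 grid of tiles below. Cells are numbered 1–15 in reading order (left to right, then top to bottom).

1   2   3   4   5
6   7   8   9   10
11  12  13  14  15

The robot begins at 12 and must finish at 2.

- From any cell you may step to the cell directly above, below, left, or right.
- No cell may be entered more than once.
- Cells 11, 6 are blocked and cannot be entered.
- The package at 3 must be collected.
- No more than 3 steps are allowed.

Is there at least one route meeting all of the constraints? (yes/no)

no

Even ignoring the no-revisit rule, getting from 12 to 2 via 3 needs at least 3 + 1 = 4 moves (Manhattan distance per leg), which exceeds the 3-move limit.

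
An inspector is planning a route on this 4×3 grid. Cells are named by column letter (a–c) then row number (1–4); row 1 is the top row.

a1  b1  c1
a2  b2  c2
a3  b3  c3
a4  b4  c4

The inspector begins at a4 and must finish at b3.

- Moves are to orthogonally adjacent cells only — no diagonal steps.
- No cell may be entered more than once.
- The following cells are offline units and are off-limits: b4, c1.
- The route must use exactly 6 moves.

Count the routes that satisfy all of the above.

Need simple routes of exactly 6 moves from a4 to b3 (Manhattan distance 2, so 2 moves are spent on a detour and 2 undoing it).
Enumerating: a4 a3 a2 a1 b1 b2 b3 | a4 a3 a2 b2 c2 c3 b3.
That gives 2 routes.

2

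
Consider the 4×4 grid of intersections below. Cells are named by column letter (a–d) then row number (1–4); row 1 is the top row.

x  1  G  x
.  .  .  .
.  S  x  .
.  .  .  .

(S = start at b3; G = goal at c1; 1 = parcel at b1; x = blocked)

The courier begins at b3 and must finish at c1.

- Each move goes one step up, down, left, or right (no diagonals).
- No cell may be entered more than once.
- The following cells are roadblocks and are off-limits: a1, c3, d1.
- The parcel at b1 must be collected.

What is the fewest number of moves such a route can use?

Any route passes through b1 somewhere between b3 and c1. Summing Manhattan distances along the two legs (b3 → b1 → c1) gives a lower bound of 2 + 1 = 3 moves.
A route of 3 moves achieves this: b3 → b2 → b1 → c1.
Since 3 matches the lower bound, it is optimal.

3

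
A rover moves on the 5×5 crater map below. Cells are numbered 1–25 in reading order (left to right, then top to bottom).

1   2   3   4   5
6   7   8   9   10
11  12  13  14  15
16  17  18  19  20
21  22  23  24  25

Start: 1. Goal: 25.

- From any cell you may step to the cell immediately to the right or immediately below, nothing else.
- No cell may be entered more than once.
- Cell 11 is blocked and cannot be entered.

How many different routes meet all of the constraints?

55

A right/down-only route from 1 to 25 makes exactly 4 down-moves and 4 right-moves in some order.
With no other constraints that would be C(8,4) = 70 routes.
Subtract routes through each blocked cell (inclusion–exclusion for overlaps): − through 11: 15 → 55.
That gives 55 routes.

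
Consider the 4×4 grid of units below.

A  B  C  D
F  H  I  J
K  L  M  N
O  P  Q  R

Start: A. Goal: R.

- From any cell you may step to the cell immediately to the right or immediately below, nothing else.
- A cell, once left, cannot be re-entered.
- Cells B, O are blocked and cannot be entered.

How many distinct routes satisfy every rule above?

A right/down-only route from A to R makes exactly 3 down-moves and 3 right-moves in some order.
With no other constraints that would be C(6,3) = 20 routes.
Subtract routes through each blocked cell (inclusion–exclusion for overlaps): − through B: 10 − through O: 1 → 9.
That gives 9 routes.

9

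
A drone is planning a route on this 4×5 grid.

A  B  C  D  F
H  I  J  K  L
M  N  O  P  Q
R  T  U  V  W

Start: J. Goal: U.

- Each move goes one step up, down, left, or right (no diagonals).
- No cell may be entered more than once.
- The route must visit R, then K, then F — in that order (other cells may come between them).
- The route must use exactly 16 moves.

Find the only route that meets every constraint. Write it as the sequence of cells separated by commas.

The waypoints must appear in the order R, K, F, with no cell reused.
Route from J: 2× left (reaching H), 2× down (reaching R), right to T, up to N, 2× right (reaching P), 2× up (reaching D), right to F, 3× down (reaching W), 2× left (reaching U) — 16 moves in all.
Check: order respected (R at step 4, K at step 9, F at step 11); 16 moves as required.

J, I, H, M, R, T, N, O, P, K, D, F, L, Q, W, V, U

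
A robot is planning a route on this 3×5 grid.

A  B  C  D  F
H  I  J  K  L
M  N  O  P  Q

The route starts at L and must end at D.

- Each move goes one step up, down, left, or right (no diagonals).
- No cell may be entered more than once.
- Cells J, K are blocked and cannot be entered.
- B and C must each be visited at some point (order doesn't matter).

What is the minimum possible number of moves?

Any route passes through B and C in some order between L and D. Summing Manhattan distances along each leg and taking the cheapest ordering (L → B → C → D) gives a lower bound of 4 + 1 + 1 = 6 moves.
The shortest route satisfying every rule uses 8 moves: L → Q → P → O → N → I → B → C → D.
The no-revisit rule (legs can't share cells) pushes the minimum above the 6-move bound; an exhaustive check rules out every length from 6 to 7, leaving 8 as the minimum.

8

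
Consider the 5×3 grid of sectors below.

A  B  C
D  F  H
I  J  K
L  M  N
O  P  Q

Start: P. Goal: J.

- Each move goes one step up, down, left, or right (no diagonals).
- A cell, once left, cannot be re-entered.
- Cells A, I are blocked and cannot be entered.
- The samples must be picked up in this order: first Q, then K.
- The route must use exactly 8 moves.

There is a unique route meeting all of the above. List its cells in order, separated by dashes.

The waypoints must appear in the order Q, K, with no cell reused.
Route from P: right to Q, 4× up (reaching C), left to B, 2× down (reaching J) — 8 moves in all.
Check: order respected (Q at step 1, K at step 3); 8 moves as required.

P - Q - N - K - H - C - B - F - J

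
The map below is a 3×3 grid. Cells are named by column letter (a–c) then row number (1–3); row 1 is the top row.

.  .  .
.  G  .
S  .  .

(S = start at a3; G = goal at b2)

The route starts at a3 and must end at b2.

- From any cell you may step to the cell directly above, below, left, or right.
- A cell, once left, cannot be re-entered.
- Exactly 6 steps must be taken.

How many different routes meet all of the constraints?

Need simple routes of exactly 6 moves from a3 to b2 (Manhattan distance 2, so 2 moves are spent on a detour and 2 undoing it).
Enumerating: a3 a2 a1 b1 c1 c2 b2 | a3 b3 c3 c2 c1 b1 b2.
That gives 2 routes.

2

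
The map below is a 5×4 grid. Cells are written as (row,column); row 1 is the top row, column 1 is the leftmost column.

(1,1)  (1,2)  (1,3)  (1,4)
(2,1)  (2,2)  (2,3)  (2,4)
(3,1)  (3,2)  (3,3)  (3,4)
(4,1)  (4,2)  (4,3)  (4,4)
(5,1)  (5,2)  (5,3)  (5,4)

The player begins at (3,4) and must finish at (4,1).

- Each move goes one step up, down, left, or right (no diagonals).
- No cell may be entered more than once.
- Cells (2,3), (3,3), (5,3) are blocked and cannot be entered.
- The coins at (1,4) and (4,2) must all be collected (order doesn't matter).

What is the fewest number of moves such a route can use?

Any route passes through (1,4) and (4,2) in some order between (3,4) and (4,1). Summing Manhattan distances along each leg and taking the cheapest ordering ((3,4) → (1,4) → (4,2) → (4,1)) gives a lower bound of 2 + 5 + 1 = 8 moves.
A route of 8 moves achieves this: (3,4) → (2,4) → (1,4) → (1,3) → (1,2) → (2,2) → (3,2) → (4,2) → (4,1).
Since 8 matches the lower bound, it is optimal.

8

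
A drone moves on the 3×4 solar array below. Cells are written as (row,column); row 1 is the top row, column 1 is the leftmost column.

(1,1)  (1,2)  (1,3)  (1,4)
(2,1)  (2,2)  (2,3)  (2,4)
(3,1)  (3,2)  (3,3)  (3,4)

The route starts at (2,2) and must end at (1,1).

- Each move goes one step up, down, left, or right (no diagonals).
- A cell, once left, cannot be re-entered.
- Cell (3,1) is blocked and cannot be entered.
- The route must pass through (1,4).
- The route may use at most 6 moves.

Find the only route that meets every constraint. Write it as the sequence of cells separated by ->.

(2,2) -> (2,3) -> (2,4) -> (1,4) -> (1,3) -> (1,2) -> (1,1)

The 6-move cap with required stops at (1,4) leaves no slack for detours.
Route from (2,2): 2× right (reaching (2,4)), up to (1,4), 3× left (reaching (1,1)) — 6 moves in all.
Check: all required cells visited; 6 ≤ 6 moves.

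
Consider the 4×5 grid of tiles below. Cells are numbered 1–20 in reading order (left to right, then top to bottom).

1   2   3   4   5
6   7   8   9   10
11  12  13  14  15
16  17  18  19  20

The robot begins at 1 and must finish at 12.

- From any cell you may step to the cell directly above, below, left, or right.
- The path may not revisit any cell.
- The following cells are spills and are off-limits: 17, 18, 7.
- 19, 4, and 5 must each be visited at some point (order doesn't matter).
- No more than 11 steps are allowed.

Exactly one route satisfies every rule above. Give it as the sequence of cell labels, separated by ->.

The 11-move cap with required stops at 19, 4, 5 leaves no slack for detours.
Route from 1: right 4 to 5, down 3 to 20, left 1 to 19, up 1 to 14, left 2 to 12 — 11 moves in all.
Check: all required cells visited; 11 ≤ 11 moves.

1 -> 2 -> 3 -> 4 -> 5 -> 10 -> 15 -> 20 -> 19 -> 14 -> 13 -> 12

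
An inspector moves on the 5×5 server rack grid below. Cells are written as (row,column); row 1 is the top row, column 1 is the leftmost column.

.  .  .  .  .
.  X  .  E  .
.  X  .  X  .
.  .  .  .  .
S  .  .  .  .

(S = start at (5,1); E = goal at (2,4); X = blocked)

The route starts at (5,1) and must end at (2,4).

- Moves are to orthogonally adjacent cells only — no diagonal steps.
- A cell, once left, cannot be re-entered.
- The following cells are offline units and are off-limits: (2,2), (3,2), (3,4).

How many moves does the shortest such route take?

The Manhattan distance from (5,1) to (2,4) is |5−2| + |1−4| = 6, so at least 6 moves are needed.
A route of 6 moves achieves this: (5,1) → (4,1) → (4,2) → (4,3) → (3,3) → (2,3) → (2,4).
Since 6 matches the lower bound, it is optimal.

6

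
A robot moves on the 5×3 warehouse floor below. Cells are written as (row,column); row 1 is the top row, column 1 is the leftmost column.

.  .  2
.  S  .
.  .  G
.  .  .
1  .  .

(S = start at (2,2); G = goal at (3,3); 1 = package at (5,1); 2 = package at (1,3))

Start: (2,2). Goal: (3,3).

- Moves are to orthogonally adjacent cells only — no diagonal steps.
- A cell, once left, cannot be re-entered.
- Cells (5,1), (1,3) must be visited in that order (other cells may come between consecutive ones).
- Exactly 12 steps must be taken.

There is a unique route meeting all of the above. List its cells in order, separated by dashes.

(2,2) - (3,2) - (4,2) - (5,2) - (5,1) - (4,1) - (3,1) - (2,1) - (1,1) - (1,2) - (1,3) - (2,3) - (3,3)

The waypoints must appear in the order (5,1), (1,3), with no cell reused.
Route from (2,2): 3× down (reaching (5,2)), left to (5,1), 4× up (reaching (1,1)), 2× right (reaching (1,3)), 2× down (reaching (3,3)) — 12 moves in all.
Check: order respected (1 at step 4, 2 at step 10); 12 moves as required.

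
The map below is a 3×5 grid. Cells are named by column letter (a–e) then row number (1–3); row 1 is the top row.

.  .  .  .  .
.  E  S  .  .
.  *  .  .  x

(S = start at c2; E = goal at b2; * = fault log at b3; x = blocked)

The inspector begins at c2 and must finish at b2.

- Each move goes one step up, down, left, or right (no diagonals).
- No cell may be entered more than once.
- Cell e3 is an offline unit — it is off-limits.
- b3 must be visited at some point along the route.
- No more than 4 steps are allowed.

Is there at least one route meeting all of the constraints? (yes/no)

One route that works: c2 → c3 → b3 → b2.

yes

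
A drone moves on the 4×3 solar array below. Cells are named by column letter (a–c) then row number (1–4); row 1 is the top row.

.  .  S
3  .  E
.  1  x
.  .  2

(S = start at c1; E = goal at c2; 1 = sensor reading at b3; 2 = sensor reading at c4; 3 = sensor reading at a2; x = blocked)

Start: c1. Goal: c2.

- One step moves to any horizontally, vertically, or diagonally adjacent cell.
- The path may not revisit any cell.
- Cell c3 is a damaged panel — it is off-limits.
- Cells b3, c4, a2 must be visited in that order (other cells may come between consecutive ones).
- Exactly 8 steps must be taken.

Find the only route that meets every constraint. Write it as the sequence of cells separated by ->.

c1 -> b2 -> b3 -> c4 -> b4 -> a3 -> a2 -> b1 -> c2

The waypoints must appear in the order b3, c4, a2, with no cell reused.
Route from c1: down-left 1 to b2, down 1 to b3, down-right 1 to c4, left 1 to b4, up-left 1 to a3, up 1 to a2, up-right 1 to b1, down-right 1 to c2 — 8 moves in all.
Check: order respected (1 at step 2, 2 at step 3, 3 at step 6); 8 moves as required.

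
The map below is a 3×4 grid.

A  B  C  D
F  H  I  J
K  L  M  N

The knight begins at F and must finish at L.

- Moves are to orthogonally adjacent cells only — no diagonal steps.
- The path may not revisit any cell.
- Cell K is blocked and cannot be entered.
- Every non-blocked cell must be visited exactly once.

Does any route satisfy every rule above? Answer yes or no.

yes

One route that works: F → A → B → H → I → C → D → J → N → M → L.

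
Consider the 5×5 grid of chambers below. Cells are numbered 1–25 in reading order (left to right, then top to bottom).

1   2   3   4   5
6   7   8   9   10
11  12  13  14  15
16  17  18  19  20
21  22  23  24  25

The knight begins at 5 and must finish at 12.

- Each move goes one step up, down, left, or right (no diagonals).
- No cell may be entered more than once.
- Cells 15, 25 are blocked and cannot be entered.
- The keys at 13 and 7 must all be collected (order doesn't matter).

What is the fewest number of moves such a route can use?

7

Any route passes through 13 and 7 in some order between 5 and 12. Summing Manhattan distances along each leg and taking the cheapest ordering (5 → 13 → 7 → 12) gives a lower bound of 4 + 2 + 1 = 7 moves.
A route of 7 moves achieves this: 5 → 10 → 9 → 14 → 13 → 8 → 7 → 12.
Since 7 matches the lower bound, it is optimal.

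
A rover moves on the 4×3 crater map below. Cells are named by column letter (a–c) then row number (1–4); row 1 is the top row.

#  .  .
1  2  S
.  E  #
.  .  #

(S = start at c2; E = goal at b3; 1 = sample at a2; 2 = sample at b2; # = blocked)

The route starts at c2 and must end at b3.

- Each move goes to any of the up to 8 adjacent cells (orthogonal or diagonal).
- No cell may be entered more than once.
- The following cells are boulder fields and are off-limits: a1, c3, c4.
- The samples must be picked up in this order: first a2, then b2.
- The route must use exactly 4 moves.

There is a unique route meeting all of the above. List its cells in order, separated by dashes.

The waypoints must appear in the order a2, b2, with no cell reused.
Route from c2: up-left 1 to b1, down-left 1 to a2, right 1 to b2, down 1 to b3 — 4 moves in all.
Check: order respected (1 at step 2, 2 at step 3); 4 moves as required.

c2 - b1 - a2 - b2 - b3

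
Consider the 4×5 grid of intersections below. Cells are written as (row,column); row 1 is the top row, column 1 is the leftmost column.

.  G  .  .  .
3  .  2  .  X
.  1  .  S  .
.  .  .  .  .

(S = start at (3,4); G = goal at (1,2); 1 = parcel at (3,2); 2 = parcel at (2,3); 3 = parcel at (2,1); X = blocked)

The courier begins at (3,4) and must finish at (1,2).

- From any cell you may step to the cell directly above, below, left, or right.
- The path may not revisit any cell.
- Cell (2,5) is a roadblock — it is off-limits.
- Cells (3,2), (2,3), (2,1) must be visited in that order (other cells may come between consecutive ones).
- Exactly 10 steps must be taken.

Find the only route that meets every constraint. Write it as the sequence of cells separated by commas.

(3,4), (4,4), (4,3), (4,2), (3,2), (3,3), (2,3), (2,2), (2,1), (1,1), (1,2)

The waypoints must appear in the order (3,2), (2,3), (2,1), with no cell reused.
Route from (3,4): down to (4,4), 2× left (reaching (4,2)), up to (3,2), right to (3,3), up to (2,3), 2× left (reaching (2,1)), up to (1,1), right to (1,2) — 10 moves in all.
Check: order respected (1 at step 4, 2 at step 6, 3 at step 8); 10 moves as required.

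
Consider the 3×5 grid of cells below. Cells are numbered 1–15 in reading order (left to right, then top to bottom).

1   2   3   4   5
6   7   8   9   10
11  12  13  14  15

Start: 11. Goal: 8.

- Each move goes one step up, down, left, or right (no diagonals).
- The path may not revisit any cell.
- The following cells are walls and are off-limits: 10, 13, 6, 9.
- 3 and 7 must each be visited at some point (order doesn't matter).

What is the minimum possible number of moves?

Any route passes through 3 and 7 in some order between 11 and 8. Summing Manhattan distances along each leg and taking the cheapest ordering (11 → 7 → 3 → 8) gives a lower bound of 2 + 2 + 1 = 5 moves.
A route of 5 moves achieves this: 11 → 12 → 7 → 2 → 3 → 8.
Since 5 matches the lower bound, it is optimal.

5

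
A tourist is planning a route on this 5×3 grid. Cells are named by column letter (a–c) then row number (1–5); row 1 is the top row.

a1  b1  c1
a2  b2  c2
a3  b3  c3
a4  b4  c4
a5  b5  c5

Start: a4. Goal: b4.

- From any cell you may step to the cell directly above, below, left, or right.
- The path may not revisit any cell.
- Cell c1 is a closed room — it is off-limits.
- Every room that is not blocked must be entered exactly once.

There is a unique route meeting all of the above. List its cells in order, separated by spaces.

a4 a5 b5 c5 c4 c3 c2 b2 b1 a1 a2 a3 b3 b4

Need to visit all 14 open cells exactly once, starting at a4 and ending at b4.
Route from a4: down 1 to a5, right 2 to c5, up 3 to c2, left 1 to b2, up 1 to b1, left 1 to a1, down 2 to a3, right 1 to b3, down 1 to b4 — 13 moves in all.
Check: all 14 open cells covered.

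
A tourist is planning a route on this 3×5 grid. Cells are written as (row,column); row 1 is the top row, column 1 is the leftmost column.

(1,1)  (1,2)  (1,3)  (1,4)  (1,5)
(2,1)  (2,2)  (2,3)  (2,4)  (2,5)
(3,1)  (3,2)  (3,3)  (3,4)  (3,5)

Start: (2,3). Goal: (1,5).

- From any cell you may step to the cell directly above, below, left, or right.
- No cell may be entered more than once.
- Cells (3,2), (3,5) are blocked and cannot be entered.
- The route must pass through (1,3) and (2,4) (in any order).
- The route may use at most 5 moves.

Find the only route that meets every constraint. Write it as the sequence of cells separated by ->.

(2,3) -> (1,3) -> (1,4) -> (2,4) -> (2,5) -> (1,5)

The 5-move cap with required stops at (1,3), (2,4) leaves no slack for detours.
Route from (2,3): up to (1,3), right to (1,4), down to (2,4), right to (2,5), up to (1,5) — 5 moves in all.
Check: all required cells visited; 5 ≤ 5 moves.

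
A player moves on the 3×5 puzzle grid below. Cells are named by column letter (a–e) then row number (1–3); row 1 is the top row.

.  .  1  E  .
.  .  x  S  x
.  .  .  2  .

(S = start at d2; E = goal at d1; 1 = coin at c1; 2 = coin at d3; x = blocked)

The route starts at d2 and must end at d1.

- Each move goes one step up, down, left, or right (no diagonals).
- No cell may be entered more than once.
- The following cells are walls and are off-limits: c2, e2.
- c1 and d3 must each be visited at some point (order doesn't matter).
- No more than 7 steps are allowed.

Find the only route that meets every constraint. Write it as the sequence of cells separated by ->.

d2 -> d3 -> c3 -> b3 -> b2 -> b1 -> c1 -> d1

Any route must reach c1 and d3 and still end at d1 within 7 moves, so the order of the required stops is forced.
Route from d2: down to d3, 2× left (reaching b3), 2× up (reaching b1), 2× right (reaching d1) — 7 moves in all.
Check: all required cells visited; 7 ≤ 7 moves.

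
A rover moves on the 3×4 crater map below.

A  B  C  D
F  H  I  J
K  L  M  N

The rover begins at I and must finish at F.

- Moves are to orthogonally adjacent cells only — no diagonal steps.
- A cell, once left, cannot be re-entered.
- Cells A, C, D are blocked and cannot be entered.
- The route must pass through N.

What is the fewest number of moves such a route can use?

Any route passes through N somewhere between I and F. Summing Manhattan distances along the two legs (I → N → F) gives a lower bound of 2 + 4 = 6 moves.
A route of 6 moves achieves this: I → J → N → M → L → H → F.
Since 6 matches the lower bound, it is optimal.

6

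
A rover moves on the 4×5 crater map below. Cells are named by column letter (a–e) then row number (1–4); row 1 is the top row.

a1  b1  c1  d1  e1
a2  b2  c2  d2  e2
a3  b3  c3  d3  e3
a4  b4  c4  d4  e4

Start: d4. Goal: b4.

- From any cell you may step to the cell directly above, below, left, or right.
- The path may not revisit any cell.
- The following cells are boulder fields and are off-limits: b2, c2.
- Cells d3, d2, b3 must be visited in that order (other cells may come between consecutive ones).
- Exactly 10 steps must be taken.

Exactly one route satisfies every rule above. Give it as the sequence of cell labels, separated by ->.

d4 -> d3 -> d2 -> d1 -> c1 -> b1 -> a1 -> a2 -> a3 -> b3 -> b4

The waypoints must appear in the order d3, d2, b3, with no cell reused.
Route from d4: up 3 to d1, left 3 to a1, down 2 to a3, right 1 to b3, down 1 to b4 — 10 moves in all.
Check: order respected (d3 at step 1, d2 at step 2, b3 at step 9); 10 moves as required.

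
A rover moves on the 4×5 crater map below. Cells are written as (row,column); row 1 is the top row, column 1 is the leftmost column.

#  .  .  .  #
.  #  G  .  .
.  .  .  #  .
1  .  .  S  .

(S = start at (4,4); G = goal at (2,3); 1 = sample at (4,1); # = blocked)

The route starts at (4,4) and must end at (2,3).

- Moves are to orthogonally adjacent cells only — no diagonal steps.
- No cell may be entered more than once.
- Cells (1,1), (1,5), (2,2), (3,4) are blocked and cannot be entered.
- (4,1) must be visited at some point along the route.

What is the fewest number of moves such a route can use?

Any route passes through (4,1) somewhere between (4,4) and (2,3). Summing Manhattan distances along the two legs ((4,4) → (4,1) → (2,3)) gives a lower bound of 3 + 4 = 7 moves.
A route of 7 moves achieves this: (4,4) → (4,3) → (4,2) → (4,1) → (3,1) → (3,2) → (3,3) → (2,3).
Since 7 matches the lower bound, it is optimal.

7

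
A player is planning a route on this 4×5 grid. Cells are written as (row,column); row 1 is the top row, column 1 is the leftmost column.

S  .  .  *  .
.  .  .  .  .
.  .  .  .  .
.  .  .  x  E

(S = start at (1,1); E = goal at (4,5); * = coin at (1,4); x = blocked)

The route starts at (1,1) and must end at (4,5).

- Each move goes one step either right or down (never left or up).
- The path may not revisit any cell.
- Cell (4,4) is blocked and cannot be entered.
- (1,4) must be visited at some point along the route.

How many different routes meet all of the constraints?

A right/down-only route from (1,1) to (4,5) makes exactly 3 down-moves and 4 right-moves in some order.
With no other constraints that would be C(7,3) = 35 routes.
Split at (1,4) and multiply the segment counts (each segment already excludes blocked cells): (1,1)→(1,4): 1; (1,4)→(4,5): 3; product = 3.
That gives 3 routes.

3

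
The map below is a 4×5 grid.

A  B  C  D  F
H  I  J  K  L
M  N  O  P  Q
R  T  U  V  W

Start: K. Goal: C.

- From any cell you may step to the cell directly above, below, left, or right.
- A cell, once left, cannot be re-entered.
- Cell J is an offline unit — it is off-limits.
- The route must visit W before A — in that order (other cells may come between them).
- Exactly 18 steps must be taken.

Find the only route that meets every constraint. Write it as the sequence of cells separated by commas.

K, D, F, L, Q, W, V, P, O, U, T, R, M, N, I, H, A, B, C

The waypoints must appear in the order W, A, with no cell reused.
Route from K: up to D, right to F, 3× down (reaching W), left to V, up to P, left to O, down to U, 2× left (reaching R), up to M, right to N, up to I, left to H, up to A, 2× right (reaching C) — 18 moves in all.
Check: order respected (W at step 5, A at step 16); 18 moves as required.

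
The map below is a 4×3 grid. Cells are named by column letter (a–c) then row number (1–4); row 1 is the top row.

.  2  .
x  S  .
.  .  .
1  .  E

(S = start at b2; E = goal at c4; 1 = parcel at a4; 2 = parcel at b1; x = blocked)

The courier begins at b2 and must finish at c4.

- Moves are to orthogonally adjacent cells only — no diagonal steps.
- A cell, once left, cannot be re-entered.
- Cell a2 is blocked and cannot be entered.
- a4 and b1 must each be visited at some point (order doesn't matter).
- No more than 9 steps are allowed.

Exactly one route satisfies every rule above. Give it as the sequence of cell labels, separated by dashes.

b2 - b1 - c1 - c2 - c3 - b3 - a3 - a4 - b4 - c4

Any route must reach a4 and b1 and still end at c4 within 9 moves, so the order of the required stops is forced.
Route from b2: up to b1, right to c1, 2× down (reaching c3), 2× left (reaching a3), down to a4, 2× right (reaching c4) — 9 moves in all.
Check: all required cells visited; 9 ≤ 9 moves.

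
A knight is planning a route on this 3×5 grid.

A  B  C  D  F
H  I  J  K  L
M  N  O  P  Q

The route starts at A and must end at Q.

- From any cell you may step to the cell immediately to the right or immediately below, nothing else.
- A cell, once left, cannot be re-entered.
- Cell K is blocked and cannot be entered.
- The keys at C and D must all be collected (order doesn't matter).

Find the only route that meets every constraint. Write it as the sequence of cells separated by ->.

Moves only go right or down, so the column and row indices never decrease.
Route from A: right 4 to F, down 2 to Q — 6 moves in all.
Check: all required cells visited.

A -> B -> C -> D -> F -> L -> Q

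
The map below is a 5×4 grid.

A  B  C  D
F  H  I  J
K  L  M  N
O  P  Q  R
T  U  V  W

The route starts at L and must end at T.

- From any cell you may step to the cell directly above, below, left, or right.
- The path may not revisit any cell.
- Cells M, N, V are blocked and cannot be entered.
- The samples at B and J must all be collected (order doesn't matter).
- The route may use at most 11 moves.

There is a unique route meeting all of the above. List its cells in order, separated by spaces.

L H I J D C B A F K O T

Any route must reach B and J and still end at T within 11 moves, so the order of the required stops is forced.
Route from L: up to H, 2× right (reaching J), up to D, 3× left (reaching A), 4× down (reaching T) — 11 moves in all.
Check: all required cells visited; 11 ≤ 11 moves.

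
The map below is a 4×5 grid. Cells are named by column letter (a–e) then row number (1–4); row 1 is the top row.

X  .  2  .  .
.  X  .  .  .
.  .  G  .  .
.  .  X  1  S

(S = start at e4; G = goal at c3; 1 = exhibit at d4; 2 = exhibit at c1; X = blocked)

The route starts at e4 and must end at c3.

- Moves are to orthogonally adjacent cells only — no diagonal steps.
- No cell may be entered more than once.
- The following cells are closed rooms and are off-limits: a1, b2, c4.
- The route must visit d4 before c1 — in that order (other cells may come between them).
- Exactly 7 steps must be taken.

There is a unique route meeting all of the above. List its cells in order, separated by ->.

The waypoints must appear in the order d4, c1, with no cell reused.
Route from e4: left 1 to d4, up 3 to d1, left 1 to c1, down 2 to c3 — 7 moves in all.
Check: order respected (1 at step 1, 2 at step 5); 7 moves as required.

e4 -> d4 -> d3 -> d2 -> d1 -> c1 -> c2 -> c3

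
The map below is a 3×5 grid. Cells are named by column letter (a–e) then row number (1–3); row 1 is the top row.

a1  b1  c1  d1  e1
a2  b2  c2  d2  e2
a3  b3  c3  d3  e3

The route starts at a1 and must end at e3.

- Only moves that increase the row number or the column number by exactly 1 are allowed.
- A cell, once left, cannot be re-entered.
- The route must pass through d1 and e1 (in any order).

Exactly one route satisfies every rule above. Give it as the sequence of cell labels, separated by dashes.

Moves only go right or down, so the column and row indices never decrease.
Route from a1: right 4 to e1, down 2 to e3 — 6 moves in all.
Check: all required cells visited.

a1 - b1 - c1 - d1 - e1 - e2 - e3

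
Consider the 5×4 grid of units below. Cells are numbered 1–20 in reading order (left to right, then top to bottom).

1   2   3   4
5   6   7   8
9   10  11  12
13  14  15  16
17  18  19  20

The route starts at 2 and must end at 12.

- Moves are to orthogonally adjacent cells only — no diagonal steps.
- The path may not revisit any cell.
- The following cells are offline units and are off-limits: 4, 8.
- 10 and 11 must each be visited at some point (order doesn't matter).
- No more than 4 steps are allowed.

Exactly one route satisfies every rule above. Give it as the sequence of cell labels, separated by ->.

The 4-move cap with required stops at 10, 11 leaves no slack for detours.
Route from 2: 2× down (reaching 10), 2× right (reaching 12) — 4 moves in all.
Check: all required cells visited; 4 ≤ 4 moves.

2 -> 6 -> 10 -> 11 -> 12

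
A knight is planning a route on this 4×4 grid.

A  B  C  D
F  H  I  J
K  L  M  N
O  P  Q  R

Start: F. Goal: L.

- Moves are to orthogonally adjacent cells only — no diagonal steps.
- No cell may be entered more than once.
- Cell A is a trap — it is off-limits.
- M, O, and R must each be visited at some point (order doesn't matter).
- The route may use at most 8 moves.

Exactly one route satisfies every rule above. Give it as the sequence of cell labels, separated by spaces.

F K O P Q R N M L

Any route must reach M, O, and R and still end at L within 8 moves, so the order of the required stops is forced.
Route from F: 2× down (reaching O), 3× right (reaching R), up to N, 2× left (reaching L) — 8 moves in all.
Check: all required cells visited; 8 ≤ 8 moves.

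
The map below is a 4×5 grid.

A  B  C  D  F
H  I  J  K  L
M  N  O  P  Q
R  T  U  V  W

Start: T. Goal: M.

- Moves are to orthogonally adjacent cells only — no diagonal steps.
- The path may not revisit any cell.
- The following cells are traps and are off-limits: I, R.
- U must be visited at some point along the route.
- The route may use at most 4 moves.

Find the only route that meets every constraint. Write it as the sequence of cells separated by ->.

Any route must reach U and still end at M within 4 moves, so the order of the required stops is forced.
Route from T: right to U, up to O, 2× left (reaching M) — 4 moves in all.
Check: all required cells visited; 4 ≤ 4 moves.

T -> U -> O -> N -> M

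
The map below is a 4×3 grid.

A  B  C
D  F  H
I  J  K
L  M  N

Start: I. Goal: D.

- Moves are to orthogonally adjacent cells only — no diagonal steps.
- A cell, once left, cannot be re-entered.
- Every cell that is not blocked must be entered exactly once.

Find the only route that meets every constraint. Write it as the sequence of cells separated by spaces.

Need to visit all 12 open cells exactly once, starting at I and ending at D.
Cell C has only two open neighbours (H and B), so the path must pass straight through it: one of those is the cell it's entered from and the other is where it exits.
Route from I: down 1 to L, right 2 to N, up 1 to K, left 1 to J, up 1 to F, right 1 to H, up 1 to C, left 2 to A, down 1 to D — 11 moves in all.
Check: all 12 open cells covered.

I L M N K J F H C B A D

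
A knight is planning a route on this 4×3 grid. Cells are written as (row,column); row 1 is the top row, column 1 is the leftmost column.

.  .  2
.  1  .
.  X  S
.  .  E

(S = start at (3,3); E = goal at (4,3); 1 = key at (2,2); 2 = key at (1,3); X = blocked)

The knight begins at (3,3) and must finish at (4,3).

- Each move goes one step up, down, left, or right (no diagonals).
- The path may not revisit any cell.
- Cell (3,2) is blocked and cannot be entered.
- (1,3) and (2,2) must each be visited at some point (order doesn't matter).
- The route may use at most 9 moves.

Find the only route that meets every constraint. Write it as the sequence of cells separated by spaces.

(3,3) (2,3) (1,3) (1,2) (2,2) (2,1) (3,1) (4,1) (4,2) (4,3)

The 9-move cap with required stops at (1,3), (2,2) leaves no slack for detours.
Route from (3,3): 2× up (reaching (1,3)), left to (1,2), down to (2,2), left to (2,1), 2× down (reaching (4,1)), 2× right (reaching (4,3)) — 9 moves in all.
Check: all required cells visited; 9 ≤ 9 moves.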